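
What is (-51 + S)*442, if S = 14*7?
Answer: 20774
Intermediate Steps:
S = 98
(-51 + S)*442 = (-51 + 98)*442 = 47*442 = 20774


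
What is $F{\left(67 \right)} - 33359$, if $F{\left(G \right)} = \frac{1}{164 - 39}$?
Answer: $- \frac{4169874}{125} \approx -33359.0$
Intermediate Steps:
$F{\left(G \right)} = \frac{1}{125}$
$F{\left(67 \right)} - 33359 = \frac{1}{125} - 33359 = - \frac{4169874}{125}$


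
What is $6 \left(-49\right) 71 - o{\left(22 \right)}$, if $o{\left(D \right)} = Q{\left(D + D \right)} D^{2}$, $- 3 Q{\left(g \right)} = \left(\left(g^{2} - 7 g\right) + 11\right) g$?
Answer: $\frac{34841522}{3} \approx 1.1614 \cdot 10^{7}$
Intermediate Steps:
$Q{\left(g \right)} = - \frac{g \left(11 + g^{2} - 7 g\right)}{3}$ ($Q{\left(g \right)} = - \frac{\left(\left(g^{2} - 7 g\right) + 11\right) g}{3} = - \frac{\left(11 + g^{2} - 7 g\right) g}{3} = - \frac{g \left(11 + g^{2} - 7 g\right)}{3}$)
$o{\left(D \right)} = \frac{2 D^{3} \left(-11 - 4 D^{2} + 14 D\right)}{3}$ ($o{\left(D \right)} = \frac{\left(D + D\right) \left(-11 - \left(D + D\right)^{2} + 7 \left(D + D\right)\right)}{3} D^{2} = \frac{2 D \left(-11 - \left(2 D\right)^{2} + 7 \cdot 2 D\right)}{3} D^{2} = \frac{2 D \left(-11 - 4 D^{2} + 14 D\right)}{3} D^{2} = \frac{2 D^{3} \left(-11 - 4 D^{2} + 14 D\right)}{3}$)
$6 \left(-49\right) 71 - o{\left(22 \right)} = 6 \left(-49\right) 71 - \frac{2 \cdot 22^{3} \left(-11 - 4 \cdot 22^{2} + 14 \cdot 22\right)}{3} = \left(-294\right) 71 - \frac{2}{3} \cdot 10648 \left(-11 - 1936 + 308\right) = -20874 - \frac{2}{3} \cdot 10648 \left(-11 - 1936 + 308\right) = -20874 - \frac{2}{3} \cdot 10648 \left(-1639\right) = -20874 - - \frac{34904144}{3} = -20874 + \frac{34904144}{3} = \frac{34841522}{3}$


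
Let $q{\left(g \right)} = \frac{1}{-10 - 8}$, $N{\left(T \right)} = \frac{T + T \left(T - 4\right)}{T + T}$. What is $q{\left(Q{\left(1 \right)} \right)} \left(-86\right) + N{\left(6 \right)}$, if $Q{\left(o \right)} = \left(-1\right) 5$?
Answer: $\frac{113}{18} \approx 6.2778$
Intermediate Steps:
$Q{\left(o \right)} = -5$
$N{\left(T \right)} = \frac{T + T \left(-4 + T\right)}{2 T}$
$q{\left(g \right)} = - \frac{1}{18}$ ($q{\left(g \right)} = \frac{1}{-18} = - \frac{1}{18}$)
$q{\left(Q{\left(1 \right)} \right)} \left(-86\right) + N{\left(6 \right)} = \left(- \frac{1}{18}\right) \left(-86\right) + \left(- \frac{3}{2} + \frac{1}{2} \cdot 6\right) = \frac{43}{9} + \left(- \frac{3}{2} + 3\right) = \frac{43}{9} + \frac{3}{2} = \frac{113}{18}$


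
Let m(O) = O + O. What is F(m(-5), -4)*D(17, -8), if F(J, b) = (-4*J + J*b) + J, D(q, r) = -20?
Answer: -1400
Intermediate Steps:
m(O) = 2*O
F(J, b) = -3*J + J*b
F(m(-5), -4)*D(17, -8) = ((2*(-5))*(-3 - 4))*(-20) = -10*(-7)*(-20) = 70*(-20) = -1400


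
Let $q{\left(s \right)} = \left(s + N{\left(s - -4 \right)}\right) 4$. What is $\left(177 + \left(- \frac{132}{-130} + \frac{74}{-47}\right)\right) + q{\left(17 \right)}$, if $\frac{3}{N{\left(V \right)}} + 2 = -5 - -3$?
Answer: $\frac{737602}{3055} \approx 241.44$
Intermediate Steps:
$N{\left(V \right)} = - \frac{3}{4}$ ($N{\left(V \right)} = \frac{3}{-2 - 2} = \frac{3}{-4} = 3 \left(- \frac{1}{4}\right) = - \frac{3}{4}$)
$q{\left(s \right)} = -3 + 4 s$ ($q{\left(s \right)} = \left(s - \frac{3}{4}\right) 4 = \left(- \frac{3}{4} + s\right) 4 = -3 + 4 s$)
$\left(177 + \left(- \frac{132}{-130} + \frac{74}{-47}\right)\right) + q{\left(17 \right)} = \left(177 + \left(- \frac{132}{-130} + \frac{74}{-47}\right)\right) + \left(-3 + 4 \cdot 17\right) = \left(177 + \left(\left(-132\right) \left(- \frac{1}{130}\right) + 74 \left(- \frac{1}{47}\right)\right)\right) + \left(-3 + 68\right) = \left(177 + \left(\frac{66}{65} - \frac{74}{47}\right)\right) + 65 = \left(177 - \frac{1708}{3055}\right) + 65 = \frac{539027}{3055} + 65 = \frac{737602}{3055}$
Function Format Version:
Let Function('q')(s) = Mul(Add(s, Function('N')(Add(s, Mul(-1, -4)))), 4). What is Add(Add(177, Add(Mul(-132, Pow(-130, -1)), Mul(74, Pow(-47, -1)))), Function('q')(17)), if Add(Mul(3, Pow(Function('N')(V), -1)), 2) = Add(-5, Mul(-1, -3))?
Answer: Rational(737602, 3055) ≈ 241.44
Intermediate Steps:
Function('N')(V) = Rational(-3, 4) (Function('N')(V) = Mul(3, Pow(Add(-2, Add(-5, Mul(-1, -3))), -1)) = Mul(3, Pow(Add(-2, Add(-5, 3)), -1)) = Mul(3, Pow(Add(-2, -2), -1)) = Mul(3, Pow(-4, -1)) = Mul(3, Rational(-1, 4)) = Rational(-3, 4))
Function('q')(s) = Add(-3, Mul(4, s)) (Function('q')(s) = Mul(Add(s, Rational(-3, 4)), 4) = Mul(Add(Rational(-3, 4), s), 4) = Add(-3, Mul(4, s)))
Add(Add(177, Add(Mul(-132, Pow(-130, -1)), Mul(74, Pow(-47, -1)))), Function('q')(17)) = Add(Add(177, Add(Mul(-132, Pow(-130, -1)), Mul(74, Pow(-47, -1)))), Add(-3, Mul(4, 17))) = Add(Add(177, Add(Mul(-132, Rational(-1, 130)), Mul(74, Rational(-1, 47)))), Add(-3, 68)) = Add(Add(177, Add(Rational(66, 65), Rational(-74, 47))), 65) = Add(Add(177, Rational(-1708, 3055)), 65) = Add(Rational(539027, 3055), 65) = Rational(737602, 3055)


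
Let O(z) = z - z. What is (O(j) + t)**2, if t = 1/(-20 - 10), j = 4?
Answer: 1/900 ≈ 0.0011111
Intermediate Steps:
O(z) = 0
t = -1/30 (t = 1/(-30) = -1/30 ≈ -0.033333)
(O(j) + t)**2 = (0 - 1/30)**2 = (-1/30)**2 = 1/900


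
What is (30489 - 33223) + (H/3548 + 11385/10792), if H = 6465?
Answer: -26143684871/9572504 ≈ -2731.1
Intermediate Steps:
(30489 - 33223) + (H/3548 + 11385/10792) = (30489 - 33223) + (6465/3548 + 11385/10792) = -2734 + (6465*(1/3548) + 11385*(1/10792)) = -2734 + (6465/3548 + 11385/10792) = -2734 + 27541065/9572504 = -26143684871/9572504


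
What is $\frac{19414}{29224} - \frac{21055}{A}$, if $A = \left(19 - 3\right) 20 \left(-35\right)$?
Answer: $\frac{20818703}{8182720} \approx 2.5442$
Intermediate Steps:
$A = -11200$ ($A = \left(19 - 3\right) 20 \left(-35\right) = 16 \cdot 20 \left(-35\right) = 320 \left(-35\right) = -11200$)
$\frac{19414}{29224} - \frac{21055}{A} = \frac{19414}{29224} - \frac{21055}{-11200} = 19414 \cdot \frac{1}{29224} - - \frac{4211}{2240} = \frac{9707}{14612} + \frac{4211}{2240} = \frac{20818703}{8182720}$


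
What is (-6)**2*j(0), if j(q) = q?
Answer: 0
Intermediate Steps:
(-6)**2*j(0) = (-6)**2*0 = 36*0 = 0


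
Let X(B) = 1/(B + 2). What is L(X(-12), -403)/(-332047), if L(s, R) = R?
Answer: 403/332047 ≈ 0.0012137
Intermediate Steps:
X(B) = 1/(2 + B)
L(X(-12), -403)/(-332047) = -403/(-332047) = -403*(-1/332047) = 403/332047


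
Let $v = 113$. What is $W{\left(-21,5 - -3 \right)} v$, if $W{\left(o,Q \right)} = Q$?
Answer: $904$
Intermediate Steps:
$W{\left(-21,5 - -3 \right)} v = \left(5 - -3\right) 113 = \left(5 + 3\right) 113 = 8 \cdot 113 = 904$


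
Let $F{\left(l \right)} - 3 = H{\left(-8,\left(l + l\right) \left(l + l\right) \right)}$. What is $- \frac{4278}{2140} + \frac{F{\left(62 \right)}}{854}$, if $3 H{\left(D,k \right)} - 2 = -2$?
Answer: $- \frac{455874}{228445} \approx -1.9956$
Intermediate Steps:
$H{\left(D,k \right)} = 0$ ($H{\left(D,k \right)} = \frac{2}{3} + \frac{1}{3} \left(-2\right) = \frac{2}{3} - \frac{2}{3} = 0$)
$F{\left(l \right)} = 3$ ($F{\left(l \right)} = 3 + 0 = 3$)
$- \frac{4278}{2140} + \frac{F{\left(62 \right)}}{854} = - \frac{4278}{2140} + \frac{3}{854} = \left(-4278\right) \frac{1}{2140} + 3 \cdot \frac{1}{854} = - \frac{2139}{1070} + \frac{3}{854} = - \frac{455874}{228445}$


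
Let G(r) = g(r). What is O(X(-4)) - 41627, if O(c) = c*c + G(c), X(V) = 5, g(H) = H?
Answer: -41597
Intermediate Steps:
G(r) = r
O(c) = c + c² (O(c) = c*c + c = c² + c = c + c²)
O(X(-4)) - 41627 = 5*(1 + 5) - 41627 = 5*6 - 41627 = 30 - 41627 = -41597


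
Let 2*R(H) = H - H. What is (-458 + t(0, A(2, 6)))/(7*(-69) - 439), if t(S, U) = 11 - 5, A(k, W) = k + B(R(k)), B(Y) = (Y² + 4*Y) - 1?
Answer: 226/461 ≈ 0.49024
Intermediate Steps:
R(H) = 0 (R(H) = (H - H)/2 = (½)*0 = 0)
B(Y) = -1 + Y² + 4*Y
A(k, W) = -1 + k (A(k, W) = k + (-1 + 0² + 4*0) = k + (-1 + 0 + 0) = k - 1 = -1 + k)
t(S, U) = 6
(-458 + t(0, A(2, 6)))/(7*(-69) - 439) = (-458 + 6)/(7*(-69) - 439) = -452/(-483 - 439) = -452/(-922) = -452*(-1/922) = 226/461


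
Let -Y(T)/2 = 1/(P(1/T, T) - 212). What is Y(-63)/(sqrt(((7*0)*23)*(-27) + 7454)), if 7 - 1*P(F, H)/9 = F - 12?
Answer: 7*sqrt(7454)/1065922 ≈ 0.00056698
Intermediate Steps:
P(F, H) = 171 - 9*F (P(F, H) = 63 - 9*(F - 12) = 63 - 9*(-12 + F) = 63 + (108 - 9*F) = 171 - 9*F)
Y(T) = -2/(-41 - 9/T) (Y(T) = -2/((171 - 9/T) - 212) = -2/(-41 - 9/T))
Y(-63)/(sqrt(((7*0)*23)*(-27) + 7454)) = (2*(-63)/(9 + 41*(-63)))/(sqrt(((7*0)*23)*(-27) + 7454)) = (2*(-63)/(9 - 2583))/(sqrt((0*23)*(-27) + 7454)) = (2*(-63)/(-2574))/(sqrt(0*(-27) + 7454)) = (2*(-63)*(-1/2574))/(sqrt(0 + 7454)) = 7/(143*(sqrt(7454))) = 7*(sqrt(7454)/7454)/143 = 7*sqrt(7454)/1065922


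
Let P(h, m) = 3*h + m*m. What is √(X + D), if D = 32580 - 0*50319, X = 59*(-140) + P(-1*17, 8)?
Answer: √24333 ≈ 155.99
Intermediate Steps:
P(h, m) = m² + 3*h (P(h, m) = 3*h + m² = m² + 3*h)
X = -8247 (X = 59*(-140) + (8² + 3*(-1*17)) = -8260 + (64 + 3*(-17)) = -8260 + (64 - 51) = -8260 + 13 = -8247)
D = 32580 (D = 32580 - 1*0 = 32580 + 0 = 32580)
√(X + D) = √(-8247 + 32580) = √24333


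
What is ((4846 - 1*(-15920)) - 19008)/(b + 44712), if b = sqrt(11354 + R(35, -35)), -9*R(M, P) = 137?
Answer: 707433264/17992364447 - 5274*sqrt(102049)/17992364447 ≈ 0.039225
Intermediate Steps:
R(M, P) = -137/9 (R(M, P) = -1/9*137 = -137/9)
b = sqrt(102049)/3 (b = sqrt(11354 - 137/9) = sqrt(102049/9) = sqrt(102049)/3 ≈ 106.48)
((4846 - 1*(-15920)) - 19008)/(b + 44712) = ((4846 - 1*(-15920)) - 19008)/(sqrt(102049)/3 + 44712) = ((4846 + 15920) - 19008)/(44712 + sqrt(102049)/3) = (20766 - 19008)/(44712 + sqrt(102049)/3) = 1758/(44712 + sqrt(102049)/3)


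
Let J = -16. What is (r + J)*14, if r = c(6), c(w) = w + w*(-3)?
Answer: -392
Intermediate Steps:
c(w) = -2*w (c(w) = w - 3*w = -2*w)
r = -12 (r = -2*6 = -12)
(r + J)*14 = (-12 - 16)*14 = -28*14 = -392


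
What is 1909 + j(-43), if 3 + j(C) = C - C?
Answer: 1906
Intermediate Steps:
j(C) = -3 (j(C) = -3 + (C - C) = -3 + 0 = -3)
1909 + j(-43) = 1909 - 3 = 1906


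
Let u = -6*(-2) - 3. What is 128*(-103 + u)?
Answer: -12032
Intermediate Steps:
u = 9 (u = 12 - 3 = 9)
128*(-103 + u) = 128*(-103 + 9) = 128*(-94) = -12032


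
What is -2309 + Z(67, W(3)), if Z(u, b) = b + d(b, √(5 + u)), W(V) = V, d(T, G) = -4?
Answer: -2310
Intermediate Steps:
Z(u, b) = -4 + b (Z(u, b) = b - 4 = -4 + b)
-2309 + Z(67, W(3)) = -2309 + (-4 + 3) = -2309 - 1 = -2310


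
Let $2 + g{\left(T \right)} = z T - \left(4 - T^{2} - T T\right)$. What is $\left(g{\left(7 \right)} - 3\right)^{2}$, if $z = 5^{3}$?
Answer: $929296$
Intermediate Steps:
$z = 125$
$g{\left(T \right)} = -6 + 2 T^{2} + 125 T$ ($g{\left(T \right)} = -2 - \left(4 - T^{2} - 125 T - T T\right) = -2 + \left(125 T + \left(\left(T^{2} + T^{2}\right) - 4\right)\right) = -2 + \left(125 T + \left(2 T^{2} - 4\right)\right) = -2 + \left(125 T + \left(-4 + 2 T^{2}\right)\right) = -2 + \left(-4 + 2 T^{2} + 125 T\right) = -6 + 2 T^{2} + 125 T$)
$\left(g{\left(7 \right)} - 3\right)^{2} = \left(\left(-6 + 2 \cdot 7^{2} + 125 \cdot 7\right) - 3\right)^{2} = \left(\left(-6 + 2 \cdot 49 + 875\right) - 3\right)^{2} = \left(\left(-6 + 98 + 875\right) - 3\right)^{2} = \left(967 - 3\right)^{2} = 964^{2} = 929296$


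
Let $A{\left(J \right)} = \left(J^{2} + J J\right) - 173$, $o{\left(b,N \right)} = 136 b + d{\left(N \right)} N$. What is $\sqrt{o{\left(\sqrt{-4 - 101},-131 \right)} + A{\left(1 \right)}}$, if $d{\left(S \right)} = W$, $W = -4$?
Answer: $\sqrt{353 + 136 i \sqrt{105}} \approx 29.922 + 23.287 i$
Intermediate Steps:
$d{\left(S \right)} = -4$
$o{\left(b,N \right)} = - 4 N + 136 b$ ($o{\left(b,N \right)} = 136 b - 4 N = - 4 N + 136 b$)
$A{\left(J \right)} = -173 + 2 J^{2}$ ($A{\left(J \right)} = \left(J^{2} + J^{2}\right) - 173 = 2 J^{2} - 173 = -173 + 2 J^{2}$)
$\sqrt{o{\left(\sqrt{-4 - 101},-131 \right)} + A{\left(1 \right)}} = \sqrt{\left(\left(-4\right) \left(-131\right) + 136 \sqrt{-4 - 101}\right) - \left(173 - 2 \cdot 1^{2}\right)} = \sqrt{\left(524 + 136 \sqrt{-105}\right) + \left(-173 + 2 \cdot 1\right)} = \sqrt{\left(524 + 136 i \sqrt{105}\right) + \left(-173 + 2\right)} = \sqrt{\left(524 + 136 i \sqrt{105}\right) - 171} = \sqrt{353 + 136 i \sqrt{105}}$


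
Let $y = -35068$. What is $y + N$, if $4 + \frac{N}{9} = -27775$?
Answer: $-285079$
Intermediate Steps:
$N = -250011$ ($N = -36 + 9 \left(-27775\right) = -36 - 249975 = -250011$)
$y + N = -35068 - 250011 = -285079$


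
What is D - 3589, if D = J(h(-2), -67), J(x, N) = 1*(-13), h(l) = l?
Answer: -3602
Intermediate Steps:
J(x, N) = -13
D = -13
D - 3589 = -13 - 3589 = -3602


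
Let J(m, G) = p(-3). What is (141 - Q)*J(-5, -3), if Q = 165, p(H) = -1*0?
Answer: 0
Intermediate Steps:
p(H) = 0
J(m, G) = 0
(141 - Q)*J(-5, -3) = (141 - 1*165)*0 = (141 - 165)*0 = -24*0 = 0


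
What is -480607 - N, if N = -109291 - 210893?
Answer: -160423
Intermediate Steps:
N = -320184
-480607 - N = -480607 - 1*(-320184) = -480607 + 320184 = -160423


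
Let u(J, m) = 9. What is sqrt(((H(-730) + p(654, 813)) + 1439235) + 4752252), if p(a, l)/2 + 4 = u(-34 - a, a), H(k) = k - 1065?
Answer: sqrt(6189702) ≈ 2487.9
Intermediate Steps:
H(k) = -1065 + k
p(a, l) = 10 (p(a, l) = -8 + 2*9 = -8 + 18 = 10)
sqrt(((H(-730) + p(654, 813)) + 1439235) + 4752252) = sqrt((((-1065 - 730) + 10) + 1439235) + 4752252) = sqrt(((-1795 + 10) + 1439235) + 4752252) = sqrt((-1785 + 1439235) + 4752252) = sqrt(1437450 + 4752252) = sqrt(6189702)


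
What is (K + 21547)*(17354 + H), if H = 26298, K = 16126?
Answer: 1644501796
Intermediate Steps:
(K + 21547)*(17354 + H) = (16126 + 21547)*(17354 + 26298) = 37673*43652 = 1644501796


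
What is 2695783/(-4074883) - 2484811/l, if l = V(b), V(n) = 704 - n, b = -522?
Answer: -10128619132071/4995806558 ≈ -2027.4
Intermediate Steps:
l = 1226 (l = 704 - 1*(-522) = 704 + 522 = 1226)
2695783/(-4074883) - 2484811/l = 2695783/(-4074883) - 2484811/1226 = 2695783*(-1/4074883) - 2484811*1/1226 = -2695783/4074883 - 2484811/1226 = -10128619132071/4995806558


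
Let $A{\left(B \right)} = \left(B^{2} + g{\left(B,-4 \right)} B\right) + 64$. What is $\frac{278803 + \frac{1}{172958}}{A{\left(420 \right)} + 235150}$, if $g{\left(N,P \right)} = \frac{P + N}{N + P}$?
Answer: $\frac{48221209275}{71264576572} \approx 0.67665$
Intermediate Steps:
$g{\left(N,P \right)} = 1$ ($g{\left(N,P \right)} = \frac{N + P}{N + P} = 1$)
$A{\left(B \right)} = 64 + B + B^{2}$ ($A{\left(B \right)} = \left(B^{2} + 1 B\right) + 64 = \left(B^{2} + B\right) + 64 = \left(B + B^{2}\right) + 64 = 64 + B + B^{2}$)
$\frac{278803 + \frac{1}{172958}}{A{\left(420 \right)} + 235150} = \frac{278803 + \frac{1}{172958}}{\left(64 + 420 + 420^{2}\right) + 235150} = \frac{278803 + \frac{1}{172958}}{\left(64 + 420 + 176400\right) + 235150} = \frac{48221209275}{172958 \left(176884 + 235150\right)} = \frac{48221209275}{172958 \cdot 412034} = \frac{48221209275}{172958} \cdot \frac{1}{412034} = \frac{48221209275}{71264576572}$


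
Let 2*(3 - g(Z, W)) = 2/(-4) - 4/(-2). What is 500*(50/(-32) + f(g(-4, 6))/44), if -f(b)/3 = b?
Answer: -18875/22 ≈ -857.95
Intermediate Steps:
g(Z, W) = 9/4 (g(Z, W) = 3 - (2/(-4) - 4/(-2))/2 = 3 - (2*(-1/4) - 4*(-1/2))/2 = 3 - (-1/2 + 2)/2 = 3 - 1/2*3/2 = 3 - 3/4 = 9/4)
f(b) = -3*b
500*(50/(-32) + f(g(-4, 6))/44) = 500*(50/(-32) - 3*9/4/44) = 500*(50*(-1/32) - 27/4*1/44) = 500*(-25/16 - 27/176) = 500*(-151/88) = -18875/22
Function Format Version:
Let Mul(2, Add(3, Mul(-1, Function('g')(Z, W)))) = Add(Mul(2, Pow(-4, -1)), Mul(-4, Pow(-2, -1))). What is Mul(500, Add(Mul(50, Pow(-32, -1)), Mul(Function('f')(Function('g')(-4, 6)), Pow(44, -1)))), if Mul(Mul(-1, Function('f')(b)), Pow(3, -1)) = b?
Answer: Rational(-18875, 22) ≈ -857.95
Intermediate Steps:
Function('g')(Z, W) = Rational(9, 4) (Function('g')(Z, W) = Add(3, Mul(Rational(-1, 2), Add(Mul(2, Pow(-4, -1)), Mul(-4, Pow(-2, -1))))) = Add(3, Mul(Rational(-1, 2), Add(Mul(2, Rational(-1, 4)), Mul(-4, Rational(-1, 2))))) = Add(3, Mul(Rational(-1, 2), Add(Rational(-1, 2), 2))) = Add(3, Mul(Rational(-1, 2), Rational(3, 2))) = Add(3, Rational(-3, 4)) = Rational(9, 4))
Function('f')(b) = Mul(-3, b)
Mul(500, Add(Mul(50, Pow(-32, -1)), Mul(Function('f')(Function('g')(-4, 6)), Pow(44, -1)))) = Mul(500, Add(Mul(50, Pow(-32, -1)), Mul(Mul(-3, Rational(9, 4)), Pow(44, -1)))) = Mul(500, Add(Mul(50, Rational(-1, 32)), Mul(Rational(-27, 4), Rational(1, 44)))) = Mul(500, Add(Rational(-25, 16), Rational(-27, 176))) = Mul(500, Rational(-151, 88)) = Rational(-18875, 22)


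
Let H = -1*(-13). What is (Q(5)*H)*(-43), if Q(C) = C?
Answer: -2795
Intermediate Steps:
H = 13
(Q(5)*H)*(-43) = (5*13)*(-43) = 65*(-43) = -2795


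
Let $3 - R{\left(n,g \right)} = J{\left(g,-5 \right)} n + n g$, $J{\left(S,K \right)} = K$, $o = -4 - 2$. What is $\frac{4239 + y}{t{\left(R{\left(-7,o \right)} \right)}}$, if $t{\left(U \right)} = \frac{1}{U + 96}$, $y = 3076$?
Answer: $160930$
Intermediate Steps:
$o = -6$
$R{\left(n,g \right)} = 3 + 5 n - g n$ ($R{\left(n,g \right)} = 3 - \left(- 5 n + n g\right) = 3 - \left(- 5 n + g n\right) = 3 + 5 n - g n$)
$t{\left(U \right)} = \frac{1}{96 + U}$
$\frac{4239 + y}{t{\left(R{\left(-7,o \right)} \right)}} = \frac{4239 + 3076}{\frac{1}{96 + \left(3 + 5 \left(-7\right) - \left(-6\right) \left(-7\right)\right)}} = \frac{7315}{\frac{1}{96 - 74}} = \frac{7315}{\frac{1}{22}} = 7315 \frac{1}{\frac{1}{22}} = 7315 \cdot 22 = 160930$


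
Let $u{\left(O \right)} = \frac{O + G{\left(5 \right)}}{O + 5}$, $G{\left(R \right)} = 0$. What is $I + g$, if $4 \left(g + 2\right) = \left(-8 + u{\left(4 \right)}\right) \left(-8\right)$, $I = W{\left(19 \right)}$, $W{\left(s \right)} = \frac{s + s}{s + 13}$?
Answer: $\frac{2059}{144} \approx 14.299$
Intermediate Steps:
$W{\left(s \right)} = \frac{2 s}{13 + s}$
$I = \frac{19}{16}$ ($I = 2 \cdot 19 \frac{1}{13 + 19} = 2 \cdot 19 \cdot \frac{1}{32} = \frac{19}{16} \approx 1.1875$)
$u{\left(O \right)} = \frac{O}{5 + O}$ ($u{\left(O \right)} = \frac{O + 0}{O + 5} = \frac{O}{5 + O}$)
$g = \frac{118}{9}$ ($g = -2 + \frac{\left(-8 + \frac{4}{5 + 4}\right) \left(-8\right)}{4} = -2 + \frac{\left(-8 + \frac{4}{9}\right) \left(-8\right)}{4} = -2 + \frac{\left(- \frac{68}{9}\right) \left(-8\right)}{4} = -2 + \frac{1}{4} \cdot \frac{544}{9} = -2 + \frac{136}{9} = \frac{118}{9} \approx 13.111$)
$I + g = \frac{19}{16} + \frac{118}{9} = \frac{2059}{144}$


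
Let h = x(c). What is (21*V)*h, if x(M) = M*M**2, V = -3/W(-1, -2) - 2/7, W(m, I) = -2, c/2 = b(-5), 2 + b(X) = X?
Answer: -69972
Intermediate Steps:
b(X) = -2 + X
c = -14 (c = 2*(-2 - 5) = 2*(-7) = -14)
V = 17/14 (V = -3/(-2) - 2/7 = -3*(-1/2) - 2*1/7 = 3/2 - 2/7 = 17/14 ≈ 1.2143)
x(M) = M**3
h = -2744 (h = (-14)**3 = -2744)
(21*V)*h = (21*(17/14))*(-2744) = (51/2)*(-2744) = -69972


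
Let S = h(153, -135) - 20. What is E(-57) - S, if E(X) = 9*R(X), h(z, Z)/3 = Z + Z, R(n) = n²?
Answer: 30071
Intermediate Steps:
h(z, Z) = 6*Z (h(z, Z) = 3*(Z + Z) = 3*(2*Z) = 6*Z)
S = -830 (S = 6*(-135) - 20 = -810 - 20 = -830)
E(X) = 9*X²
E(-57) - S = 9*(-57)² - 1*(-830) = 9*3249 + 830 = 29241 + 830 = 30071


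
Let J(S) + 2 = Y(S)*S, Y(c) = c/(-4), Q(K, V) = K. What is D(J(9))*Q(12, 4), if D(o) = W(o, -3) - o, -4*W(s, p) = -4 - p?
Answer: 270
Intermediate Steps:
Y(c) = -c/4 (Y(c) = c*(-1/4) = -c/4)
W(s, p) = 1 + p/4 (W(s, p) = -(-4 - p)/4 = 1 + p/4)
J(S) = -2 - S**2/4 (J(S) = -2 + (-S/4)*S = -2 - S**2/4)
D(o) = 1/4 - o (D(o) = (1 + (1/4)*(-3)) - o = (1 - 3/4) - o = 1/4 - o)
D(J(9))*Q(12, 4) = (1/4 - (-2 - 1/4*9**2))*12 = (1/4 - (-2 - 1/4*81))*12 = (1/4 - (-2 - 81/4))*12 = (1/4 - 1*(-89/4))*12 = (1/4 + 89/4)*12 = (45/2)*12 = 270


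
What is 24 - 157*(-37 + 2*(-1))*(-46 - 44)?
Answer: -551046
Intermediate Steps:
24 - 157*(-37 + 2*(-1))*(-46 - 44) = 24 - 157*(-37 - 2)*(-90) = 24 - (-6123)*(-90) = 24 - 157*3510 = 24 - 551070 = -551046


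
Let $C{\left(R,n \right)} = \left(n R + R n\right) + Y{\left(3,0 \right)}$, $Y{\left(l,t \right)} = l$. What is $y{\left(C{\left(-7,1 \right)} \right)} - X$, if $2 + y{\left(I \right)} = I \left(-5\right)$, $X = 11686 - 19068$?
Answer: $7435$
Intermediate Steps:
$C{\left(R,n \right)} = 3 + 2 R n$ ($C{\left(R,n \right)} = \left(n R + R n\right) + 3 = \left(R n + R n\right) + 3 = 2 R n + 3 = 3 + 2 R n$)
$X = -7382$ ($X = 11686 - 19068 = -7382$)
$y{\left(I \right)} = -2 - 5 I$ ($y{\left(I \right)} = -2 + I \left(-5\right) = -2 - 5 I$)
$y{\left(C{\left(-7,1 \right)} \right)} - X = \left(-2 - 5 \left(3 + 2 \left(-7\right) 1\right)\right) - -7382 = \left(-2 - 5 \left(3 - 14\right)\right) + 7382 = \left(-2 - -55\right) + 7382 = \left(-2 + 55\right) + 7382 = 53 + 7382 = 7435$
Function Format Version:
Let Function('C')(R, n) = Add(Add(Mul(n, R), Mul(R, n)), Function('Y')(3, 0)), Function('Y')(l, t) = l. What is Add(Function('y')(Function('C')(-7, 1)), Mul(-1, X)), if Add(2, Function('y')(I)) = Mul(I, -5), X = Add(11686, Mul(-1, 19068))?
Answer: 7435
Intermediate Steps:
Function('C')(R, n) = Add(3, Mul(2, R, n)) (Function('C')(R, n) = Add(Add(Mul(n, R), Mul(R, n)), 3) = Add(Add(Mul(R, n), Mul(R, n)), 3) = Add(Mul(2, R, n), 3) = Add(3, Mul(2, R, n)))
X = -7382 (X = Add(11686, -19068) = -7382)
Function('y')(I) = Add(-2, Mul(-5, I)) (Function('y')(I) = Add(-2, Mul(I, -5)) = Add(-2, Mul(-5, I)))
Add(Function('y')(Function('C')(-7, 1)), Mul(-1, X)) = Add(Add(-2, Mul(-5, Add(3, Mul(2, -7, 1)))), Mul(-1, -7382)) = Add(Add(-2, Mul(-5, Add(3, -14))), 7382) = Add(Add(-2, Mul(-5, -11)), 7382) = Add(Add(-2, 55), 7382) = Add(53, 7382) = 7435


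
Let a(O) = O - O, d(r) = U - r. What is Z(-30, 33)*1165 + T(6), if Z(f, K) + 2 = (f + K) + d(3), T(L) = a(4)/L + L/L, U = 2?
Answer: 1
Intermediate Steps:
d(r) = 2 - r
a(O) = 0
T(L) = 1 (T(L) = 0/L + L/L = 0 + 1 = 1)
Z(f, K) = -3 + K + f (Z(f, K) = -2 + ((f + K) + (2 - 1*3)) = -2 + ((K + f) + (2 - 3)) = -2 + ((K + f) - 1) = -2 + (-1 + K + f) = -3 + K + f)
Z(-30, 33)*1165 + T(6) = (-3 + 33 - 30)*1165 + 1 = 0*1165 + 1 = 0 + 1 = 1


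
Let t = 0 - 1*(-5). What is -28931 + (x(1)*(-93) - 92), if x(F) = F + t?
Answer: -29581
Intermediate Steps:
t = 5 (t = 0 + 5 = 5)
x(F) = 5 + F (x(F) = F + 5 = 5 + F)
-28931 + (x(1)*(-93) - 92) = -28931 + ((5 + 1)*(-93) - 92) = -28931 + (6*(-93) - 92) = -28931 + (-558 - 92) = -28931 - 650 = -29581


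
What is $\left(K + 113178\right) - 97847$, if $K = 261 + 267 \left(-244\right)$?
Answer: $-49556$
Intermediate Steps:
$K = -64887$ ($K = 261 - 65148 = -64887$)
$\left(K + 113178\right) - 97847 = \left(-64887 + 113178\right) - 97847 = 48291 - 97847 = -49556$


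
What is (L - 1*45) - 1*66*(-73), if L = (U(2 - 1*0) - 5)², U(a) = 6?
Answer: 4774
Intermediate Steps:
L = 1 (L = (6 - 5)² = 1² = 1)
(L - 1*45) - 1*66*(-73) = (1 - 1*45) - 1*66*(-73) = (1 - 45) - 66*(-73) = -44 + 4818 = 4774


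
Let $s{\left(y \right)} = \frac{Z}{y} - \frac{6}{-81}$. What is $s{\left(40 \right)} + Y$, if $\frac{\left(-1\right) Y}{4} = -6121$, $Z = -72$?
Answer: $\frac{3305107}{135} \approx 24482.0$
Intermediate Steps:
$s{\left(y \right)} = \frac{2}{27} - \frac{72}{y}$ ($s{\left(y \right)} = - \frac{72}{y} - \frac{6}{-81} = - \frac{72}{y} - - \frac{2}{27} = - \frac{72}{y} + \frac{2}{27} = \frac{2}{27} - \frac{72}{y}$)
$Y = 24484$ ($Y = \left(-4\right) \left(-6121\right) = 24484$)
$s{\left(40 \right)} + Y = \left(\frac{2}{27} - \frac{72}{40}\right) + 24484 = \left(\frac{2}{27} - \frac{9}{5}\right) + 24484 = - \frac{233}{135} + 24484 = \frac{3305107}{135}$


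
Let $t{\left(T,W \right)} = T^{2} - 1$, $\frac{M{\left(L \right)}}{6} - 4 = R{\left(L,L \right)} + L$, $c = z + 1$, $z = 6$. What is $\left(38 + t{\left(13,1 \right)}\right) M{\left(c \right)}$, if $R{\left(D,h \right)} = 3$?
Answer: $17304$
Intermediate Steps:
$c = 7$ ($c = 6 + 1 = 7$)
$M{\left(L \right)} = 42 + 6 L$ ($M{\left(L \right)} = 24 + 6 \left(3 + L\right) = 24 + \left(18 + 6 L\right) = 42 + 6 L$)
$t{\left(T,W \right)} = -1 + T^{2}$
$\left(38 + t{\left(13,1 \right)}\right) M{\left(c \right)} = \left(38 - \left(1 - 13^{2}\right)\right) \left(42 + 6 \cdot 7\right) = \left(38 + \left(-1 + 169\right)\right) \left(42 + 42\right) = \left(38 + 168\right) 84 = 206 \cdot 84 = 17304$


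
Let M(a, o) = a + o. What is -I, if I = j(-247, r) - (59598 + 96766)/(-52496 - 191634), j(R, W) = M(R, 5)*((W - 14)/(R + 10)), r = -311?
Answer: 9581883116/28929405 ≈ 331.22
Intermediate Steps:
j(R, W) = (-14 + W)*(5 + R)/(10 + R) (j(R, W) = (R + 5)*((W - 14)/(R + 10)) = (5 + R)*((-14 + W)/(10 + R)) = (-14 + W)*(5 + R)/(10 + R))
I = -9581883116/28929405 (I = (-14 - 311)*(5 - 247)/(10 - 247) - (59598 + 96766)/(-52496 - 191634) = -325*(-242)/(-237) - 156364/(-244130) = -1/237*(-325)*(-242) - 156364*(-1)/244130 = -78650/237 - 1*(-78182/122065) = -78650/237 + 78182/122065 = -9581883116/28929405 ≈ -331.22)
-I = -1*(-9581883116/28929405) = 9581883116/28929405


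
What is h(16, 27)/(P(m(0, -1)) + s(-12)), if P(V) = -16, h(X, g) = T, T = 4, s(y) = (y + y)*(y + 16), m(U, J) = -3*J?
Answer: -1/28 ≈ -0.035714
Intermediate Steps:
s(y) = 2*y*(16 + y) (s(y) = (2*y)*(16 + y) = 2*y*(16 + y))
h(X, g) = 4
h(16, 27)/(P(m(0, -1)) + s(-12)) = 4/(-16 + 2*(-12)*(16 - 12)) = 4/(-16 + 2*(-12)*4) = 4/(-16 - 96) = 4/(-112) = 4*(-1/112) = -1/28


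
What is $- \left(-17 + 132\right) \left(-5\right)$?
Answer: $575$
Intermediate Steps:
$- \left(-17 + 132\right) \left(-5\right) = - 115 \left(-5\right) = \left(-1\right) \left(-575\right) = 575$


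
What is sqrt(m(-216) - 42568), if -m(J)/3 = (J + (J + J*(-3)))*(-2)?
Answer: 2*I*sqrt(10318) ≈ 203.16*I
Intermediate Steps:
m(J) = -6*J (m(J) = -3*(J + (J + J*(-3)))*(-2) = -3*(J + (J - 3*J))*(-2) = -3*(J - 2*J)*(-2) = -3*(-J)*(-2) = -6*J)
sqrt(m(-216) - 42568) = sqrt(-6*(-216) - 42568) = sqrt(1296 - 42568) = sqrt(-41272) = 2*I*sqrt(10318)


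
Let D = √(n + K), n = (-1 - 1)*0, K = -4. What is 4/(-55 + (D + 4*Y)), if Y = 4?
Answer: -156/1525 - 8*I/1525 ≈ -0.1023 - 0.0052459*I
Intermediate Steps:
n = 0 (n = -2*0 = 0)
D = 2*I (D = √(0 - 4) = √(-4) = 2*I ≈ 2.0*I)
4/(-55 + (D + 4*Y)) = 4/(-55 + (2*I + 4*4)) = 4/(-55 + (2*I + 16)) = 4/(-55 + (16 + 2*I)) = 4/(-39 + 2*I) = 4*((-39 - 2*I)/1525) = 4*(-39 - 2*I)/1525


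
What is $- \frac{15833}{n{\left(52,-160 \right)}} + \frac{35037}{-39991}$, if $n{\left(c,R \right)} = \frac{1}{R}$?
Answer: $\frac{101308365443}{39991} \approx 2.5333 \cdot 10^{6}$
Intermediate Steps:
$- \frac{15833}{n{\left(52,-160 \right)}} + \frac{35037}{-39991} = - \frac{15833}{\frac{1}{-160}} + \frac{35037}{-39991} = - \frac{15833}{- \frac{1}{160}} + 35037 \left(- \frac{1}{39991}\right) = \left(-15833\right) \left(-160\right) - \frac{35037}{39991} = 2533280 - \frac{35037}{39991} = \frac{101308365443}{39991}$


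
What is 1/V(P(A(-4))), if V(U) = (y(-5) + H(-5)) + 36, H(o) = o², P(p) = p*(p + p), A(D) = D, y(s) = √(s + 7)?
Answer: 61/3719 - √2/3719 ≈ 0.016022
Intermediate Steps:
y(s) = √(7 + s)
P(p) = 2*p² (P(p) = p*(2*p) = 2*p²)
V(U) = 61 + √2 (V(U) = (√(7 - 5) + (-5)²) + 36 = (√2 + 25) + 36 = (25 + √2) + 36 = 61 + √2)
1/V(P(A(-4))) = 1/(61 + √2)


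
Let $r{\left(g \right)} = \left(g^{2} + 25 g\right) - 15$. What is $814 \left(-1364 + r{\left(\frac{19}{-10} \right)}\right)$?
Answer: $- \frac{57911623}{50} \approx -1.1582 \cdot 10^{6}$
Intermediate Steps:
$r{\left(g \right)} = -15 + g^{2} + 25 g$
$814 \left(-1364 + r{\left(\frac{19}{-10} \right)}\right) = 814 \left(-1364 + \left(-15 + \left(\frac{19}{-10}\right)^{2} + 25 \frac{19}{-10}\right)\right) = 814 \left(-1364 + \left(-15 + \left(19 \left(- \frac{1}{10}\right)\right)^{2} + 25 \cdot 19 \left(- \frac{1}{10}\right)\right)\right) = 814 \left(-1364 + \left(-15 + \left(- \frac{19}{10}\right)^{2} + 25 \left(- \frac{19}{10}\right)\right)\right) = 814 \left(-1364 - \frac{5889}{100}\right) = 814 \left(- \frac{142289}{100}\right) = - \frac{57911623}{50}$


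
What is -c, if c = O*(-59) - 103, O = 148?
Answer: 8835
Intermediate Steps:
c = -8835 (c = 148*(-59) - 103 = -8732 - 103 = -8835)
-c = -1*(-8835) = 8835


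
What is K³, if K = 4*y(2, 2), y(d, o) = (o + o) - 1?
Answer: 1728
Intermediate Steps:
y(d, o) = -1 + 2*o (y(d, o) = 2*o - 1 = -1 + 2*o)
K = 12 (K = 4*(-1 + 2*2) = 4*(-1 + 4) = 4*3 = 12)
K³ = 12³ = 1728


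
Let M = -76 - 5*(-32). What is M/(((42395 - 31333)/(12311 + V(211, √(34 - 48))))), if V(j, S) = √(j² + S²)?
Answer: 517062/5531 + 42*√44507/5531 ≈ 95.086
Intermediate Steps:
V(j, S) = √(S² + j²)
M = 84 (M = -76 + 160 = 84)
M/(((42395 - 31333)/(12311 + V(211, √(34 - 48))))) = 84/(((42395 - 31333)/(12311 + √((√(34 - 48))² + 211²)))) = 84/((11062/(12311 + √((√(-14))² + 44521)))) = 84/((11062/(12311 + √((I*√14)² + 44521)))) = 84/((11062/(12311 + √(-14 + 44521)))) = 84/((11062/(12311 + √44507))) = 84*(12311/11062 + √44507/11062) = 517062/5531 + 42*√44507/5531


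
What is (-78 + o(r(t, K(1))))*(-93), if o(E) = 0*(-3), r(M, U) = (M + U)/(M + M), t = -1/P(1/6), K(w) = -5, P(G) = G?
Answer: 7254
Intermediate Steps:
t = -6 (t = -1/(1/6) = -1/⅙ = -1*6 = -6)
r(M, U) = (M + U)/(2*M) (r(M, U) = (M + U)/((2*M)) = (M + U)*(1/(2*M)) = (M + U)/(2*M))
o(E) = 0
(-78 + o(r(t, K(1))))*(-93) = (-78 + 0)*(-93) = -78*(-93) = 7254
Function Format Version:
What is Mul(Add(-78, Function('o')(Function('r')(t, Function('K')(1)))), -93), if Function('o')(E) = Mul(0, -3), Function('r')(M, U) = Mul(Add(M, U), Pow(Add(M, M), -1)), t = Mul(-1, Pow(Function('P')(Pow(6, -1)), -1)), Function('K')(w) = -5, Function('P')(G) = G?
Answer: 7254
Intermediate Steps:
t = -6 (t = Mul(-1, Pow(Pow(6, -1), -1)) = Mul(-1, Pow(Rational(1, 6), -1)) = Mul(-1, 6) = -6)
Function('r')(M, U) = Mul(Rational(1, 2), Pow(M, -1), Add(M, U)) (Function('r')(M, U) = Mul(Add(M, U), Pow(Mul(2, M), -1)) = Mul(Add(M, U), Mul(Rational(1, 2), Pow(M, -1))) = Mul(Rational(1, 2), Pow(M, -1), Add(M, U)))
Function('o')(E) = 0
Mul(Add(-78, Function('o')(Function('r')(t, Function('K')(1)))), -93) = Mul(Add(-78, 0), -93) = Mul(-78, -93) = 7254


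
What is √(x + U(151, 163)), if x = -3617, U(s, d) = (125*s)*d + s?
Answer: √3073159 ≈ 1753.0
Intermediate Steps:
U(s, d) = s + 125*d*s (U(s, d) = 125*d*s + s = s + 125*d*s)
√(x + U(151, 163)) = √(-3617 + 151*(1 + 125*163)) = √(-3617 + 151*(1 + 20375)) = √(-3617 + 151*20376) = √(-3617 + 3076776) = √3073159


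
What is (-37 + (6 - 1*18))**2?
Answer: 2401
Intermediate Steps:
(-37 + (6 - 1*18))**2 = (-37 + (6 - 18))**2 = (-37 - 12)**2 = (-49)**2 = 2401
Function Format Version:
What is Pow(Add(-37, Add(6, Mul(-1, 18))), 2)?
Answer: 2401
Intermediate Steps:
Pow(Add(-37, Add(6, Mul(-1, 18))), 2) = Pow(Add(-37, Add(6, -18)), 2) = Pow(Add(-37, -12), 2) = Pow(-49, 2) = 2401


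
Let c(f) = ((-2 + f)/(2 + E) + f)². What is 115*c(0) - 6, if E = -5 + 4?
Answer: 454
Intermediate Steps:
E = -1
c(f) = (-2 + 2*f)² (c(f) = ((-2 + f)/(2 - 1) + f)² = ((-2 + f)/1 + f)² = ((-2 + f)*1 + f)² = ((-2 + f) + f)² = (-2 + 2*f)²)
115*c(0) - 6 = 115*(4*(-1 + 0)²) - 6 = 115*(4*(-1)²) - 6 = 115*(4*1) - 6 = 115*4 - 6 = 460 - 6 = 454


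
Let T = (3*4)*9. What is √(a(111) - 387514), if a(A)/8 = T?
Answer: 5*I*√15466 ≈ 621.81*I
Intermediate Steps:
T = 108 (T = 12*9 = 108)
a(A) = 864 (a(A) = 8*108 = 864)
√(a(111) - 387514) = √(864 - 387514) = √(-386650) = 5*I*√15466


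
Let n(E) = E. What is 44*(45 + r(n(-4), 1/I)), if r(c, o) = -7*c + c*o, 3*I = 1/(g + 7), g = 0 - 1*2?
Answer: 572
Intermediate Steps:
g = -2 (g = 0 - 2 = -2)
I = 1/15 (I = 1/(3*(-2 + 7)) = (1/3)/5 = (1/3)*(1/5) = 1/15 ≈ 0.066667)
44*(45 + r(n(-4), 1/I)) = 44*(45 - 4*(-7 + 1/(1/15))) = 44*(45 - 4*(-7 + 15)) = 44*(45 - 4*8) = 44*(45 - 32) = 44*13 = 572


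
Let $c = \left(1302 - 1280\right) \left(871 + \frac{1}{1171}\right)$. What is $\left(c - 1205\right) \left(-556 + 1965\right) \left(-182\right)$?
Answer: $- \frac{5392293383022}{1171} \approx -4.6049 \cdot 10^{9}$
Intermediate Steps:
$c = \frac{22438724}{1171}$ ($c = 22 \left(871 + \frac{1}{1171}\right) = 22 \cdot \frac{1019942}{1171} = \frac{22438724}{1171} \approx 19162.0$)
$\left(c - 1205\right) \left(-556 + 1965\right) \left(-182\right) = \left(\frac{22438724}{1171} - 1205\right) \left(-556 + 1965\right) \left(-182\right) = \frac{21027669}{1171} \cdot 1409 \left(-182\right) = \frac{29627985621}{1171} \left(-182\right) = - \frac{5392293383022}{1171}$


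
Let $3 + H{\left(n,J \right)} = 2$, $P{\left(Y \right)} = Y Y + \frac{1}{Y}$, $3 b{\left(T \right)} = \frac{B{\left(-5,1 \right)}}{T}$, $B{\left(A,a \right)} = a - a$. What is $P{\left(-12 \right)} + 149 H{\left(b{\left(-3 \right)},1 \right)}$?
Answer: $- \frac{61}{12} \approx -5.0833$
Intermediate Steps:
$B{\left(A,a \right)} = 0$
$b{\left(T \right)} = 0$ ($b{\left(T \right)} = \frac{0 \frac{1}{T}}{3} = \frac{1}{3} \cdot 0 = 0$)
$P{\left(Y \right)} = \frac{1}{Y} + Y^{2}$ ($P{\left(Y \right)} = Y^{2} + \frac{1}{Y} = \frac{1}{Y} + Y^{2}$)
$H{\left(n,J \right)} = -1$ ($H{\left(n,J \right)} = -3 + 2 = -1$)
$P{\left(-12 \right)} + 149 H{\left(b{\left(-3 \right)},1 \right)} = \frac{1 + \left(-12\right)^{3}}{-12} + 149 \left(-1\right) = - \frac{1 - 1728}{12} - 149 = \left(- \frac{1}{12}\right) \left(-1727\right) - 149 = \frac{1727}{12} - 149 = - \frac{61}{12}$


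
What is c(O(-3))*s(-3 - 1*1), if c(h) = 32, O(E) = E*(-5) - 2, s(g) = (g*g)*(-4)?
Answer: -2048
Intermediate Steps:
s(g) = -4*g² (s(g) = g²*(-4) = -4*g²)
O(E) = -2 - 5*E (O(E) = -5*E - 2 = -2 - 5*E)
c(O(-3))*s(-3 - 1*1) = 32*(-4*(-3 - 1*1)²) = 32*(-4*(-3 - 1)²) = 32*(-4*(-4)²) = 32*(-4*16) = 32*(-64) = -2048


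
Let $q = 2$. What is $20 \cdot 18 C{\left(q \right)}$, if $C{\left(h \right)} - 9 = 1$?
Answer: $3600$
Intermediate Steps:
$C{\left(h \right)} = 10$ ($C{\left(h \right)} = 9 + 1 = 10$)
$20 \cdot 18 C{\left(q \right)} = 20 \cdot 18 \cdot 10 = 360 \cdot 10 = 3600$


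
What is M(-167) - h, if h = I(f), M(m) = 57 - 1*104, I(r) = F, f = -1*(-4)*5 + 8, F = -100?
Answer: 53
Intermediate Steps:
f = 28 (f = 4*5 + 8 = 20 + 8 = 28)
I(r) = -100
M(m) = -47 (M(m) = 57 - 104 = -47)
h = -100
M(-167) - h = -47 - 1*(-100) = -47 + 100 = 53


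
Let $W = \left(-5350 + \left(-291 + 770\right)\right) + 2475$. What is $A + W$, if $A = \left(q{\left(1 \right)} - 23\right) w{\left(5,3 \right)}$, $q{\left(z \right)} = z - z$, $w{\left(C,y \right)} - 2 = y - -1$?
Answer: $-2534$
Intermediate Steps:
$w{\left(C,y \right)} = 3 + y$ ($w{\left(C,y \right)} = 2 + \left(y - -1\right) = 2 + \left(y + 1\right) = 2 + \left(1 + y\right) = 3 + y$)
$W = -2396$ ($W = \left(-5350 + 479\right) + 2475 = -4871 + 2475 = -2396$)
$q{\left(z \right)} = 0$
$A = -138$ ($A = \left(0 - 23\right) \left(3 + 3\right) = \left(-23\right) 6 = -138$)
$A + W = -138 - 2396 = -2534$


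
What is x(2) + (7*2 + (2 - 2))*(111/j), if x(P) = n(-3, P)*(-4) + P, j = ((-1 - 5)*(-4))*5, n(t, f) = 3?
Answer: 59/20 ≈ 2.9500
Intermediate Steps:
j = 120 (j = -6*(-4)*5 = 24*5 = 120)
x(P) = -12 + P (x(P) = 3*(-4) + P = -12 + P)
x(2) + (7*2 + (2 - 2))*(111/j) = (-12 + 2) + (7*2 + (2 - 2))*(111/120) = -10 + (14 + 0)*(111*(1/120)) = -10 + 14*(37/40) = -10 + 259/20 = 59/20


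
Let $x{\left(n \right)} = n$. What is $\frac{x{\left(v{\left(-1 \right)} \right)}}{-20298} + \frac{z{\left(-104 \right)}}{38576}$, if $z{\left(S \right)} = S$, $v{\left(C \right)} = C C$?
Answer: $- \frac{67174}{24469239} \approx -0.0027452$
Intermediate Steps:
$v{\left(C \right)} = C^{2}$
$\frac{x{\left(v{\left(-1 \right)} \right)}}{-20298} + \frac{z{\left(-104 \right)}}{38576} = \frac{\left(-1\right)^{2}}{-20298} - \frac{104}{38576} = 1 \left(- \frac{1}{20298}\right) - \frac{13}{4822} = - \frac{1}{20298} - \frac{13}{4822} = - \frac{67174}{24469239}$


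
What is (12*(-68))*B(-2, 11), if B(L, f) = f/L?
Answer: 4488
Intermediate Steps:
(12*(-68))*B(-2, 11) = (12*(-68))*(11/(-2)) = -8976*(-1)/2 = -816*(-11/2) = 4488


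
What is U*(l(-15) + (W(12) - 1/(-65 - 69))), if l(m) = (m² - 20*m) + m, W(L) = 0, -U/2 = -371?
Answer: 25354511/67 ≈ 3.7843e+5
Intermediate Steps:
U = 742 (U = -2*(-371) = 742)
l(m) = m² - 19*m
U*(l(-15) + (W(12) - 1/(-65 - 69))) = 742*(-15*(-19 - 15) + (0 - 1/(-65 - 69))) = 742*(-15*(-34) + (0 - 1/(-134))) = 742*(510 + (0 - 1*(-1/134))) = 742*(510 + (0 + 1/134)) = 742*(510 + 1/134) = 742*(68341/134) = 25354511/67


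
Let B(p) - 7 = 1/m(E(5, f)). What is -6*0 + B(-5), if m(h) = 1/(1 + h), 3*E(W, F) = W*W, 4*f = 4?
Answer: 49/3 ≈ 16.333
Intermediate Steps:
f = 1 (f = (¼)*4 = 1)
E(W, F) = W²/3 (E(W, F) = (W*W)/3 = W²/3)
B(p) = 49/3 (B(p) = 7 + 1/(1/(1 + (⅓)*5²)) = 7 + 1/(1/(1 + (⅓)*25)) = 7 + 1/(1/(1 + 25/3)) = 7 + 1/(1/(28/3)) = 7 + 1/(3/28) = 7 + 28/3 = 49/3)
-6*0 + B(-5) = -6*0 + 49/3 = 0 + 49/3 = 49/3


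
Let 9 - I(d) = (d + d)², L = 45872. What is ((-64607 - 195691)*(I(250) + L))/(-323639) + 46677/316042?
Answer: -16791854945727801/102283516838 ≈ -1.6417e+5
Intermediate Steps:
I(d) = 9 - 4*d² (I(d) = 9 - (d + d)² = 9 - (2*d)² = 9 - 4*d²)
((-64607 - 195691)*(I(250) + L))/(-323639) + 46677/316042 = ((-64607 - 195691)*((9 - 4*250²) + 45872))/(-323639) + 46677/316042 = -260298*((9 - 4*62500) + 45872)*(-1/323639) + 46677*(1/316042) = -260298*((9 - 250000) + 45872)*(-1/323639) + 46677/316042 = -260298*(-249991 + 45872)*(-1/323639) + 46677/316042 = -260298*(-204119)*(-1/323639) + 46677/316042 = 53131767462*(-1/323639) + 46677/316042 = -53131767462/323639 + 46677/316042 = -16791854945727801/102283516838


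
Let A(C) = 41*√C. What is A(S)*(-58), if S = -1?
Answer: -2378*I ≈ -2378.0*I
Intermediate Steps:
A(S)*(-58) = (41*√(-1))*(-58) = (41*I)*(-58) = -2378*I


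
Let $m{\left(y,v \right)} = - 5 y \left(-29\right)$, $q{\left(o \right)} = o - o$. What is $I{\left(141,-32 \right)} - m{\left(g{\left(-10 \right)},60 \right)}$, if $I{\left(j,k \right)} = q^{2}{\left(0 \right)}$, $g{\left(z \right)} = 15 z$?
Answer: $21750$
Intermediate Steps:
$q{\left(o \right)} = 0$
$I{\left(j,k \right)} = 0$ ($I{\left(j,k \right)} = 0^{2} = 0$)
$m{\left(y,v \right)} = 145 y$
$I{\left(141,-32 \right)} - m{\left(g{\left(-10 \right)},60 \right)} = 0 - 145 \cdot 15 \left(-10\right) = 0 - 145 \left(-150\right) = 0 - -21750 = 0 + 21750 = 21750$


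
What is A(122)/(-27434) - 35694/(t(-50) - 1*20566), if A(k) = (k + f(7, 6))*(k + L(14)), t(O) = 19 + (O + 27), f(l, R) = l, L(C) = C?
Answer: 326823/298265 ≈ 1.0957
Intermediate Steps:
t(O) = 46 + O (t(O) = 19 + (27 + O) = 46 + O)
A(k) = (7 + k)*(14 + k) (A(k) = (k + 7)*(k + 14) = (7 + k)*(14 + k))
A(122)/(-27434) - 35694/(t(-50) - 1*20566) = (98 + 122² + 21*122)/(-27434) - 35694/((46 - 50) - 1*20566) = (98 + 14884 + 2562)*(-1/27434) - 35694/(-4 - 20566) = 17544*(-1/27434) - 35694/(-20570) = -204/319 - 35694*(-1/20570) = -204/319 + 17847/10285 = 326823/298265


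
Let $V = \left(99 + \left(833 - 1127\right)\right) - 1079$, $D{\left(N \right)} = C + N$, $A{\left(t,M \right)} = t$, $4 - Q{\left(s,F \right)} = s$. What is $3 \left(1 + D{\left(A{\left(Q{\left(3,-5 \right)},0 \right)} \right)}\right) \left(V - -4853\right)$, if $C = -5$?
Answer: $-32211$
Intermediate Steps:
$Q{\left(s,F \right)} = 4 - s$
$D{\left(N \right)} = -5 + N$
$V = -1274$ ($V = \left(99 + \left(833 - 1127\right)\right) - 1079 = \left(99 - 294\right) - 1079 = -195 - 1079 = -1274$)
$3 \left(1 + D{\left(A{\left(Q{\left(3,-5 \right)},0 \right)} \right)}\right) \left(V - -4853\right) = 3 \left(1 + \left(-5 + \left(4 - 3\right)\right)\right) \left(-1274 - -4853\right) = 3 \left(1 + \left(-5 + \left(4 - 3\right)\right)\right) \left(-1274 + 4853\right) = 3 \left(1 + \left(-5 + 1\right)\right) 3579 = 3 \left(1 - 4\right) 3579 = 3 \left(-3\right) 3579 = \left(-9\right) 3579 = -32211$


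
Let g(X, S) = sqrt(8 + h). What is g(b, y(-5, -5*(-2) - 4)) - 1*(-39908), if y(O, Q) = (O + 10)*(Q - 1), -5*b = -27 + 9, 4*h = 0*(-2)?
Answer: 39908 + 2*sqrt(2) ≈ 39911.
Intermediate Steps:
h = 0 (h = (0*(-2))/4 = (1/4)*0 = 0)
b = 18/5 (b = -(-27 + 9)/5 = -1/5*(-18) = 18/5 ≈ 3.6000)
y(O, Q) = (-1 + Q)*(10 + O) (y(O, Q) = (10 + O)*(-1 + Q) = (-1 + Q)*(10 + O))
g(X, S) = 2*sqrt(2) (g(X, S) = sqrt(8 + 0) = sqrt(8) = 2*sqrt(2))
g(b, y(-5, -5*(-2) - 4)) - 1*(-39908) = 2*sqrt(2) - 1*(-39908) = 2*sqrt(2) + 39908 = 39908 + 2*sqrt(2)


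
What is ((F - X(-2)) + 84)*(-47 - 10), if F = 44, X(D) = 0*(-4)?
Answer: -7296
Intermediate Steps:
X(D) = 0
((F - X(-2)) + 84)*(-47 - 10) = ((44 - 1*0) + 84)*(-47 - 10) = ((44 + 0) + 84)*(-57) = (44 + 84)*(-57) = 128*(-57) = -7296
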